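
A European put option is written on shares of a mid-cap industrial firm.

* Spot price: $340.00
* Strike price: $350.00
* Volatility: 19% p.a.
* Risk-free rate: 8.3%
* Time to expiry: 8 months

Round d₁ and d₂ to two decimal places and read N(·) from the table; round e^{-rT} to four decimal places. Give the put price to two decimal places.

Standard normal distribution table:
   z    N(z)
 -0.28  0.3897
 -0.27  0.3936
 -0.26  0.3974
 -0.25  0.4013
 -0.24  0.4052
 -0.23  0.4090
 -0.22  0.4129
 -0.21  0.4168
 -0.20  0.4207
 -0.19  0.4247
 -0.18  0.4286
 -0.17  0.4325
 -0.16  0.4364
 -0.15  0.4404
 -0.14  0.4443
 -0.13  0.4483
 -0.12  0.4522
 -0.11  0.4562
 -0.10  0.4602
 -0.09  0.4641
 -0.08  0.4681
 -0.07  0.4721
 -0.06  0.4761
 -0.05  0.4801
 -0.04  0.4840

$17.25

σ√T = 0.19·√0.6667 = 0.1551
d₁ = [ln(340/350) + (0.083 + 0.19²/2)·0.6667] / 0.1551 = [-0.0290 + 0.0674] / 0.1551 = 0.2474 ≈ 0.25
d₂ = d₁ − σ√T = 0.2474 − 0.1551 = 0.0923 ≈ 0.09
e^(−rT) = e^(−0.083·0.6667) = 0.9462
P = 350·0.9462·N(-0.09) − 340·N(-0.25) = 350·0.9462·0.4641 − 340·0.4013 = 153.6960 − 136.4420 = 17.2540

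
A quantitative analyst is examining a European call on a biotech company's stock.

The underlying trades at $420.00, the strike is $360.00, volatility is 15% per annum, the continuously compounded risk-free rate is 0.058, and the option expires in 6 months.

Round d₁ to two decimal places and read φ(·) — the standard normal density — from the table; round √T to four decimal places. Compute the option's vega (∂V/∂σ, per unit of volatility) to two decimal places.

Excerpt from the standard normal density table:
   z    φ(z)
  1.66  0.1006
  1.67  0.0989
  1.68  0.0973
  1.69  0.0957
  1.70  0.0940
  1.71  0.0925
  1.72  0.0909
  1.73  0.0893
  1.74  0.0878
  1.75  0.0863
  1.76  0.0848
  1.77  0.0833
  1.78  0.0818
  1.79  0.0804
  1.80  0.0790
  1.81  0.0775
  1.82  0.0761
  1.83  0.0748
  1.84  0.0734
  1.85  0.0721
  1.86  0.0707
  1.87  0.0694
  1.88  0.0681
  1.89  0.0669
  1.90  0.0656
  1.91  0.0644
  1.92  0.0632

σ√T = 0.15 × 0.7071 = 0.1061
ln(S/K) + (r + σ²/2)T = ln(420/360) + (0.058 + 0.15²/2)·0.5 = 0.1542 + 0.0346 = 0.1888
d₁ = 0.1888 / 0.1061 = 1.7798 → 1.78
√T = √0.5 = 0.7071
φ(d₁) = φ(1.78) = 0.0818
vega = S·φ(d₁)·√T = 420·0.0818·0.7071 = 24.2931
(The put has the same vega.)

24.29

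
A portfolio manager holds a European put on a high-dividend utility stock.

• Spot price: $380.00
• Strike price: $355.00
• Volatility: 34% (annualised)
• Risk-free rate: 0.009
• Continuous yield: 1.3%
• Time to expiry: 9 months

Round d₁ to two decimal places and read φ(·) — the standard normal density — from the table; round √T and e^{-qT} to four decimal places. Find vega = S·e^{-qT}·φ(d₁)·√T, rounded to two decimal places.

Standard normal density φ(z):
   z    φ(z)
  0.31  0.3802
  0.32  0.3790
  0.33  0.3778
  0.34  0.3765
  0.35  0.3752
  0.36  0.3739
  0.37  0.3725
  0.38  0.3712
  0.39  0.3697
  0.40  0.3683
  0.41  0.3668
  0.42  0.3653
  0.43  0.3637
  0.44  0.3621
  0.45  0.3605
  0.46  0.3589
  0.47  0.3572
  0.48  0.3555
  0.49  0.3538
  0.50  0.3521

121.39

T = 0.75;  σ√T = 0.2944
d₁ = [ln(380/355) + (0.009 − 0.013 + 0.34²/2)·0.75] / 0.2944 = [0.0681 + 0.0404] / 0.2944 = 0.3682 which rounds to 0.37
√T = √0.75 = 0.8660
φ(d₁) = φ(0.37) = 0.3725
exp(−qT) = exp(−0.013·0.75) = 0.9903
vega = S·exp(−qT)·φ(d₁)·√T = 380·0.9903·0.3725·0.8660 = 121.3933
(Vega is the same for a European call and put with the same parameters.)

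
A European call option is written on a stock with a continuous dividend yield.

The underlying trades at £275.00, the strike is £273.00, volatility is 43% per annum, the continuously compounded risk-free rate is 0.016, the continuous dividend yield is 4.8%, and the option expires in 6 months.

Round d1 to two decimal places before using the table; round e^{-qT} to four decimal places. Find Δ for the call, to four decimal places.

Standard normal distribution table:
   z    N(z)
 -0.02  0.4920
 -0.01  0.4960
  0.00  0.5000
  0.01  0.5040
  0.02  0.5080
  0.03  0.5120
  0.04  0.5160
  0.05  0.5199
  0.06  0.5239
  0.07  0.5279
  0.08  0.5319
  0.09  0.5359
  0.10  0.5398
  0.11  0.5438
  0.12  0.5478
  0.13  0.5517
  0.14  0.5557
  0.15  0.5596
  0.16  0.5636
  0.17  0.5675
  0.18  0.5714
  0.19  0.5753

0.5348

T = 0.5;  σ√T = 0.3041
ln(S/K) + (r − q + σ²/2)T = ln(275/273) + (0.016 − 0.048 + 0.43²/2)·0.5 = 0.0073 + 0.0302 = 0.0375
d₁ = 0.0375 / 0.3041 = 0.1234 which rounds to 0.12
N(d₁) = N(0.12) = 0.5478
Δ_call = e^(−qT)·N(d₁) = 0.9763·0.5478 = 0.5348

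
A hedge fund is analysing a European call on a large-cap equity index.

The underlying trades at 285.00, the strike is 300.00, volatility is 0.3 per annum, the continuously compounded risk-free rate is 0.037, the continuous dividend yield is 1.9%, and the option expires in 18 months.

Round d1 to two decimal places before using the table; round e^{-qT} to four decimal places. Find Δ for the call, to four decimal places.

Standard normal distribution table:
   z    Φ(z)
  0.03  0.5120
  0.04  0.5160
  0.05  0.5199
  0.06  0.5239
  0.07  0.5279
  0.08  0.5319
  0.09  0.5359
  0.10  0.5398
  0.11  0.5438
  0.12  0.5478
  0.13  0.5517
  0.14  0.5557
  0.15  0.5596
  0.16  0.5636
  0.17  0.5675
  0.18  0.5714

0.5324

T = 1.5;  σ√T = 0.3674
d₁ = [ln(285/300) + (0.037 − 0.019 + ½·0.3²)·1.5] / (σ√T) = (-0.0513 + 0.0945) / 0.3674 = 0.1176 ⇒ 0.12
N(d₁) = N(0.12) = 0.5478
Δ_call = e^(−qT)·N(d₁) = 0.9719·0.5478 = 0.5324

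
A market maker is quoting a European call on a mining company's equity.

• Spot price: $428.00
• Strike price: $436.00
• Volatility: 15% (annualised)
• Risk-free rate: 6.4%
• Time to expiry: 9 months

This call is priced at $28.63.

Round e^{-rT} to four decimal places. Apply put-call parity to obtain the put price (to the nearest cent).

$16.18

exp(−rT) = exp(−0.064·0.75) = 0.9531
Put-call parity: C − P = S − K·e^(−rT) = 428 − 436·0.9531 = 428 − 415.5516 = 12.4484
P = C − (C − P) = 28.63 − (12.4484) = 16.1816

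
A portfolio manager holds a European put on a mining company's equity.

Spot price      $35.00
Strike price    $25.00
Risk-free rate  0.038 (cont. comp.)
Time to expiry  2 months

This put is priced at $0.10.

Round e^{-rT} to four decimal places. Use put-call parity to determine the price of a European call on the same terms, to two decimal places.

$10.26

exp(−rT) = exp(−0.038·0.1667) = 0.9937
Put-call parity: C − P = S − K·e^(−rT) = 35 − 25·0.9937 = 35 − 24.8425 = 10.1575
C = P + (C − P) = 0.10 + (10.1575) = 10.2575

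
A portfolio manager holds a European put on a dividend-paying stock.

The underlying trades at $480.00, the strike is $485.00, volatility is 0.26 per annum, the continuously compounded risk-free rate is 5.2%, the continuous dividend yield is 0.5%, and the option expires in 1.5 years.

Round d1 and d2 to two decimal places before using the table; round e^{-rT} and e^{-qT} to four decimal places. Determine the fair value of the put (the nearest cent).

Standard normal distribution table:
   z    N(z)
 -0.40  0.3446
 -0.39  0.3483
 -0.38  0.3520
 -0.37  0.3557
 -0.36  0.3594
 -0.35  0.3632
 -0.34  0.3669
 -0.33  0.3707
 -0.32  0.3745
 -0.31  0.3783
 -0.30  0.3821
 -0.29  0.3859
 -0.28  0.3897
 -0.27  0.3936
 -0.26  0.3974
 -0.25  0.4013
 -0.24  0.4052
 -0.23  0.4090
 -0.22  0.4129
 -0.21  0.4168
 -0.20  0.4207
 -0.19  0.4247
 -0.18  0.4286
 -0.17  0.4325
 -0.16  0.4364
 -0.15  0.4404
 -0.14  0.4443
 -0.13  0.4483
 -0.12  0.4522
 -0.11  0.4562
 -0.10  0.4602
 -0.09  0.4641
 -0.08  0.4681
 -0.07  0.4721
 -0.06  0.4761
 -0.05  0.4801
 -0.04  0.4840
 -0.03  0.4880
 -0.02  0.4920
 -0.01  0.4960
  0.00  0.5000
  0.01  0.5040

$45.90

σ√T = 0.26 × 1.2247 = 0.3184
d₁ = [ln(480/485) + (0.052 − 0.005 + 0.26²/2)·1.5] / 0.3184 = [-0.0104 + 0.1212] / 0.3184 = 0.3481 ⇒ 0.35
d₂ = d₁ − σ√T = 0.3481 − 0.3184 = 0.0296 ⇒ 0.03
exp(−qT) = exp(−0.005·1.5) = 0.9925;  exp(−rT) = exp(−0.052·1.5) = 0.9250
P = 485·0.9250·N(-0.03) − 480·0.9925·N(-0.35) = 485·0.9250·0.4880 − 480·0.9925·0.3632 = 218.9290 − 173.0285 = 45.9005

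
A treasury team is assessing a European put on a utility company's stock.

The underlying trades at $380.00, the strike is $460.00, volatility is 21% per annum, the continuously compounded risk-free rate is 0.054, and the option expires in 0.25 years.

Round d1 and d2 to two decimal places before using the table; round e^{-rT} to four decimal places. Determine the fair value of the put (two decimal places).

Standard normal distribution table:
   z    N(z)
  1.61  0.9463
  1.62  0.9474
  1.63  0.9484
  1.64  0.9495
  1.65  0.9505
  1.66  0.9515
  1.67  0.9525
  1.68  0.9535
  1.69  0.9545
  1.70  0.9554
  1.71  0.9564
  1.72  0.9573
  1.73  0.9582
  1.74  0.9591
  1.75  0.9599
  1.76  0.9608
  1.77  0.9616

σ√T = 0.21·√0.25 = 0.1050
d₁ = [ln(380/460) + (0.054 + ½·0.21²)·0.25] / (σ√T) = (-0.1911 + 0.0190) / 0.1050 = -1.6385 which rounds to -1.64
d₂ = -1.6385 − 0.1050 = -1.7435 which rounds to -1.74
e^(−rT) = e^(−0.054·0.25) = 0.9866
P = 460·0.9866·N(1.74) − 380·N(1.64) = 460·0.9866·0.9591 − 380·0.9495 = 435.2741 − 360.8100 = 74.4641

$74.46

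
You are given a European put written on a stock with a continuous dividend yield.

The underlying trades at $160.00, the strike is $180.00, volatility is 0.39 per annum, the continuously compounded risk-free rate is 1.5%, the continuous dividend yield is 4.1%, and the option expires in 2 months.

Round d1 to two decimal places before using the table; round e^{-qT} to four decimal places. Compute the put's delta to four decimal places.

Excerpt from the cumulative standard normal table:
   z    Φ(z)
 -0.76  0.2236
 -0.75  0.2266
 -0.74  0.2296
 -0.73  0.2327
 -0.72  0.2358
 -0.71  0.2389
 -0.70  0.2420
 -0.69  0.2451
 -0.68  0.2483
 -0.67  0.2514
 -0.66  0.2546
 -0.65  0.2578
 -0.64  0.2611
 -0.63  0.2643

σ√T = 0.39·√0.1667 = 0.1592
ln(S/K) + (r − q + σ²/2)T = ln(160/180) + (0.015 − 0.041 + 0.39²/2)·0.1667 = -0.1178 + 0.0083 = -0.1094
d₁ = -0.1094 / 0.1592 = -0.6874 which rounds to -0.69
N(d₁) = N(-0.69) = 0.2451
Δ_put = exp(−qT)·(N(d₁) − 1) = 0.9932·(0.2451 − 1) = -0.7498

-0.7498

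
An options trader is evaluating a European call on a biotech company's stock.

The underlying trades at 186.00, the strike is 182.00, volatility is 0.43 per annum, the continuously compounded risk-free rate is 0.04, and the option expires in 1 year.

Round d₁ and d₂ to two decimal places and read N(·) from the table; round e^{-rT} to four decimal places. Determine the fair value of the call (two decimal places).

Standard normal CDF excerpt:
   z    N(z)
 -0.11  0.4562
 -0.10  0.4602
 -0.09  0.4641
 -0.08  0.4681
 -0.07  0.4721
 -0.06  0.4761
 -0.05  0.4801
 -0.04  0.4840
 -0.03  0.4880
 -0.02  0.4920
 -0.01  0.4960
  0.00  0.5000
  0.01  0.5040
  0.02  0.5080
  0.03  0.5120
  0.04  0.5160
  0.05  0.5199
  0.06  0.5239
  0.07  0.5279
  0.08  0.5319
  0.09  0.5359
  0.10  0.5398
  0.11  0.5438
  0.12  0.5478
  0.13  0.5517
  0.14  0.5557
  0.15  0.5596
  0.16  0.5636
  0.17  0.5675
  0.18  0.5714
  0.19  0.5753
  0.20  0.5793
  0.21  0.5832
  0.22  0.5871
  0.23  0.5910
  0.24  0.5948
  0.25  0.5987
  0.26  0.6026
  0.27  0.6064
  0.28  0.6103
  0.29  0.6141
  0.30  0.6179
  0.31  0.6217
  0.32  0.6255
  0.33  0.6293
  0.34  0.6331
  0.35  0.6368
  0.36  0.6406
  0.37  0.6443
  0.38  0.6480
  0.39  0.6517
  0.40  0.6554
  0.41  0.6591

36.60

σ√T = 0.43 × 1.0000 = 0.4300
d₁ = [ln(186/182) + (0.04 + 0.43²/2)·1] / 0.4300 = [0.0217 + 0.1324] / 0.4300 = 0.3586 which rounds to 0.36
d₂ = d₁ − σ√T = 0.3586 − 0.4300 = -0.0714 which rounds to -0.07
e^(−rT) = e^(−0.04·1) = 0.9608
C = 186·N(0.36) − 182·0.9608·N(-0.07) = 186·0.6406 − 182·0.9608·0.4721 = 119.1516 − 82.5540 = 36.5976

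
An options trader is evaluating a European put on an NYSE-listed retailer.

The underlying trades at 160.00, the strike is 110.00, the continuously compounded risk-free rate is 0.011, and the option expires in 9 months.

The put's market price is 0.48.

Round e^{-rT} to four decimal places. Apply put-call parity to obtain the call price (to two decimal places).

51.38

e^(−rT) = e^(−0.011·0.75) = 0.9918
Put-call parity: C − P = S − K·e^(−rT) = 160 − 110·0.9918 = 160 − 109.0980 = 50.9020
C = P + (C − P) = 0.48 + (50.9020) = 51.3820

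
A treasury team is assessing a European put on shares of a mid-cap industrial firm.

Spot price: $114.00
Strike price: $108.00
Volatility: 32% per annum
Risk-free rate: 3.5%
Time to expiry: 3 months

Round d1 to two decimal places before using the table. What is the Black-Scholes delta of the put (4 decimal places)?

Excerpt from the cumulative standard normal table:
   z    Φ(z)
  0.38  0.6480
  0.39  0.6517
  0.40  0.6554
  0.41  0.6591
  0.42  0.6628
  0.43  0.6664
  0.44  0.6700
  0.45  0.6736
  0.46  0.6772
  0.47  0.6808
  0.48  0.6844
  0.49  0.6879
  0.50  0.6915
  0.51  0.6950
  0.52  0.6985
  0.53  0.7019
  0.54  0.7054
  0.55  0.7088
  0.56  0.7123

-0.3192

σ√T = 0.32 × 0.5000 = 0.1600
d₁ = [ln(114/108) + (0.035 + 0.32²/2)·0.25] / 0.1600 = [0.0541 + 0.0215] / 0.1600 = 0.4726 → 0.47
N(d₁) = N(0.47) = 0.6808
Δ_put = N(d₁) − 1 = 0.6808 − 1 = -0.3192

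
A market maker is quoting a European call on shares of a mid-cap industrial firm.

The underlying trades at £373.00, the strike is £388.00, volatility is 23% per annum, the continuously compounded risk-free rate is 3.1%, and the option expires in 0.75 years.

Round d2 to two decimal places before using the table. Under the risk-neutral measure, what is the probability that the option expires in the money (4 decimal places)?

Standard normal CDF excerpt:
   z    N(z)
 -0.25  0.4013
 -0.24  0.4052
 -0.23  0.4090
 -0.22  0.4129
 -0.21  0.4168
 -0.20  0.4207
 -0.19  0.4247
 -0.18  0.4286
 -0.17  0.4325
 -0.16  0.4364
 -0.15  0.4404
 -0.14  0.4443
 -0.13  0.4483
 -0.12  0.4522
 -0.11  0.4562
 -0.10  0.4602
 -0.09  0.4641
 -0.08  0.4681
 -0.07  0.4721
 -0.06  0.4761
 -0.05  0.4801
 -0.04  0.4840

0.4286

σ√T = 0.23 × 0.8660 = 0.1992
d₁ = [ln(373/388) + (0.031 + 0.23²/2)·0.75] / 0.1992 = [-0.0394 + 0.0431] / 0.1992 = 0.0184 ≈ 0.02
d₂ = d₁ − σ√T = 0.0184 − 0.1992 = -0.1808 ≈ -0.18
Risk-neutral Pr[S_T > K] = N(d₂) = N(-0.18) = 0.4286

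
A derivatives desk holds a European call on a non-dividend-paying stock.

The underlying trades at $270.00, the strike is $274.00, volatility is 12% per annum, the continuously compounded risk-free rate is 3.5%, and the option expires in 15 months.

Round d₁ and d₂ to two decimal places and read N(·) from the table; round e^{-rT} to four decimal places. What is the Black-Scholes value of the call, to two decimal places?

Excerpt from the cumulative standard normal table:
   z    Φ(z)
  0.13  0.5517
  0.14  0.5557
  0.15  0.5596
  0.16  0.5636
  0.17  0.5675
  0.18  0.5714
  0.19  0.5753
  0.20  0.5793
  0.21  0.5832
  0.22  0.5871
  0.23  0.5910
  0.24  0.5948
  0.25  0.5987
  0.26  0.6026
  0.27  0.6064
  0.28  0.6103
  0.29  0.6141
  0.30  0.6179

$18.01

σ√T = 0.12 × 1.1180 = 0.1342
d₁ = [ln(270/274) + (0.035 + 0.12²/2)·1.25] / 0.1342 = [-0.0147 + 0.0528] / 0.1342 = 0.2836 ⇒ 0.28
d₂ = d₁ − σ√T = 0.2836 − 0.1342 = 0.1494 ⇒ 0.15
exp(−rT) = exp(−0.035·1.25) = 0.9572
C = 270·N(0.28) − 274·0.9572·N(0.15) = 270·0.6103 − 274·0.9572·0.5596 = 164.7810 − 146.7679 = 18.0131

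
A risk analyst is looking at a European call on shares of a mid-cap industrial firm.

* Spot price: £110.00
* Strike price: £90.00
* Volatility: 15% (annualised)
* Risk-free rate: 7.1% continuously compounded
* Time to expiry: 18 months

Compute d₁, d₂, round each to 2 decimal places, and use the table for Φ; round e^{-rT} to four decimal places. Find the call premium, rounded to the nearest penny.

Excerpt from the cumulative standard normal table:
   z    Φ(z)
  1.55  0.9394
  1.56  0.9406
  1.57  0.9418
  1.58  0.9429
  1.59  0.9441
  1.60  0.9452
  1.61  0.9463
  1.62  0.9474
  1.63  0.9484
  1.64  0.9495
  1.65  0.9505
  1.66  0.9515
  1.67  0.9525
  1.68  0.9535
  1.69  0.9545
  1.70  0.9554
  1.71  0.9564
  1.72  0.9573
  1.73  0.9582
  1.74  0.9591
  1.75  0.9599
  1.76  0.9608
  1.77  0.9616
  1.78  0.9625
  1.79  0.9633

£29.40

T = 1.5;  σ√T = 0.1837
ln(S/K) + (r + σ²/2)T = ln(110/90) + (0.071 + 0.15²/2)·1.5 = 0.2007 + 0.1234 = 0.3240
d₁ = 0.3240 / 0.1837 = 1.7639 ≈ 1.76
d₂ = d₁ − σ√T = 1.7639 − 0.1837 = 1.5802 ≈ 1.58
exp(−rT) = exp(−0.071·1.5) = 0.8990
N(d₁) = N(1.76) = 0.9608;  N(d₂) = N(1.58) = 0.9429
C = 110·0.9608 − 90·0.8990·0.9429 = 105.6880 − 76.2900 = 29.3980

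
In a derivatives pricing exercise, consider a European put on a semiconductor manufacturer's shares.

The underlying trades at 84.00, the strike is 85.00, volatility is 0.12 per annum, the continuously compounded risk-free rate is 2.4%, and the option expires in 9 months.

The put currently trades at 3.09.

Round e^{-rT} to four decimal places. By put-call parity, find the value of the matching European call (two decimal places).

3.60

e^(−rT) = e^(−0.024·0.75) = 0.9822
Put-call parity: C − P = S − K·e^(−rT) = 84 − 85·0.9822 = 84 − 83.4870 = 0.5130
C = P + (C − P) = 3.09 + (0.5130) = 3.6030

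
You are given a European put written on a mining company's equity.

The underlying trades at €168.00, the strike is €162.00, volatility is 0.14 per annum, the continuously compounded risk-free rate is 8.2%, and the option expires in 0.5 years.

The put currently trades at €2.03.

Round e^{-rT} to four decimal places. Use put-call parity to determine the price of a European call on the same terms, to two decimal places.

exp(−rT) = exp(−0.082·0.5) = 0.9598
Put-call parity: C − P = S − K·e^(−rT) = 168 − 162·0.9598 = 168 − 155.4876 = 12.5124
C = P + (C − P) = 2.03 + (12.5124) = 14.5424

€14.54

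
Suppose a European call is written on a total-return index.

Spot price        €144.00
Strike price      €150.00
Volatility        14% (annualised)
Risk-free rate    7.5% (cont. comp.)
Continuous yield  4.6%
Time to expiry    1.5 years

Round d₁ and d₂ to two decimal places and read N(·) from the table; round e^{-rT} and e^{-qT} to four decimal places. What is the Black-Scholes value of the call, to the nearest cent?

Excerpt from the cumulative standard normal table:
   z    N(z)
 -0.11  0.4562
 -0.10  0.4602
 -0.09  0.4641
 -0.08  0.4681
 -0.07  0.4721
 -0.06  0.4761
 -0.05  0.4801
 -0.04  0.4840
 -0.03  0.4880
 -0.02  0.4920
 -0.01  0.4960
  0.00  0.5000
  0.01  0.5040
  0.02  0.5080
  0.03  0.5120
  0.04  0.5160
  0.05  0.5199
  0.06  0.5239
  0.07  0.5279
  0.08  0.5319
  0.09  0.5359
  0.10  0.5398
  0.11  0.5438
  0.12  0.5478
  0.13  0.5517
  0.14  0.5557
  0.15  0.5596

σ√T = 0.14 × 1.2247 = 0.1715
d₁ = [ln(144/150) + (0.075 − 0.046 + 0.14²/2)·1.5] / 0.1715 = [-0.0408 + 0.0582] / 0.1715 = 0.1014 which rounds to 0.10
d₂ = d₁ − σ√T = 0.1014 − 0.1715 = -0.0701 which rounds to -0.07
exp(−qT) = exp(−0.046·1.5) = 0.9333;  exp(−rT) = exp(−0.075·1.5) = 0.8936
N(d₁) = N(0.10) = 0.5398;  N(d₂) = N(-0.07) = 0.4721
C = 144·0.9333·0.5398 − 150·0.8936·0.4721 = 72.5465 − 63.2803 = 9.2662

€9.27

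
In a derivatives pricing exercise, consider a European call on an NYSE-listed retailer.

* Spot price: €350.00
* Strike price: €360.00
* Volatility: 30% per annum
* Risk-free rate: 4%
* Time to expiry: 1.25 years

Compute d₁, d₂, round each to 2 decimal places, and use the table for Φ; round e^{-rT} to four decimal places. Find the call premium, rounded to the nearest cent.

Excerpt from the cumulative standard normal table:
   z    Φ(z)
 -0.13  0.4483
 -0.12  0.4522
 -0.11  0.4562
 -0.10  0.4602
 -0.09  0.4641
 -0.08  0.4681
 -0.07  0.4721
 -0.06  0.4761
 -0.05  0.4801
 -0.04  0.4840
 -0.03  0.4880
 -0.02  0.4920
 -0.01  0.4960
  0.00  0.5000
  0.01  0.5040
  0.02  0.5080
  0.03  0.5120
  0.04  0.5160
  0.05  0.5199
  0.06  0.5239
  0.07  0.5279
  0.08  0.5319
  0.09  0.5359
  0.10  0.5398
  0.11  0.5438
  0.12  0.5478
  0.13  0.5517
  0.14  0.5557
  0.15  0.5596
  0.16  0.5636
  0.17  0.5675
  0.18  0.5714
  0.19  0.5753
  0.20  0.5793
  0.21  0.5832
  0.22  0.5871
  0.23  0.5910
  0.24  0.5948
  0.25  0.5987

σ√T = 0.3·√1.25 = 0.3354
ln(S/K) + (r + σ²/2)T = ln(350/360) + (0.04 + 0.3²/2)·1.25 = -0.0282 + 0.1062 = 0.0781
d₁ = 0.0781 / 0.3354 = 0.2328 ≈ 0.23
d₂ = d₁ − σ√T = 0.2328 − 0.3354 = -0.1026 ≈ -0.10
exp(−rT) = exp(−0.04·1.25) = 0.9512
N(d₁) = N(0.23) = 0.5910;  N(d₂) = N(-0.10) = 0.4602
C = 350·0.5910 − 360·0.9512·0.4602 = 206.8500 − 157.5872 = 49.2628

€49.26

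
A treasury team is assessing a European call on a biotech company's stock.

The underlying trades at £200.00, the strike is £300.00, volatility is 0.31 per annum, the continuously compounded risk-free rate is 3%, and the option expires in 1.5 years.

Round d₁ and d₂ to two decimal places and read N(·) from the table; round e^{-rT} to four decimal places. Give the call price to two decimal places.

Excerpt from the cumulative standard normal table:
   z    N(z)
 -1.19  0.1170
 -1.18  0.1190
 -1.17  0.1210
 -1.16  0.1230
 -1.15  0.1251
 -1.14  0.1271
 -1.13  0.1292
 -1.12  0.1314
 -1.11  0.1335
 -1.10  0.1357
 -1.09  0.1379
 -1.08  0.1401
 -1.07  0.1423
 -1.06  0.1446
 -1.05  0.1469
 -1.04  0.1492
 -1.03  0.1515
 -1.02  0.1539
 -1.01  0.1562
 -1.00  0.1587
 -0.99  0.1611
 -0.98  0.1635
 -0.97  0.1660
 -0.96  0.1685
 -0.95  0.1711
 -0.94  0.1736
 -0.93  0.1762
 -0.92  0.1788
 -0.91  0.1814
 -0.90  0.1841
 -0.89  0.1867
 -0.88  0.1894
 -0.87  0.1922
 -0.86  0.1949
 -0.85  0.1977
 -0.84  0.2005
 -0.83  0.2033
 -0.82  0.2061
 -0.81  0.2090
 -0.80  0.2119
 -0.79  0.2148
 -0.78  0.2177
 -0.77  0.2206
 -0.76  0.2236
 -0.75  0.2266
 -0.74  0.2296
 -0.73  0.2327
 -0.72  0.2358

σ√T = 0.31 × 1.2247 = 0.3797
d₁ = [ln(200/300) + (0.03 + 0.31²/2)·1.5] / 0.3797 = [-0.4055 + 0.1171] / 0.3797 = -0.7596 → -0.76
d₂ = d₁ − σ√T = -0.7596 − 0.3797 = -1.1393 → -1.14
exp(−rT) = exp(−0.03·1.5) = 0.9560
N(d₁) = N(-0.76) = 0.2236;  N(d₂) = N(-1.14) = 0.1271
C = 200·0.2236 − 300·0.9560·0.1271 = 44.7200 − 36.4523 = 8.2677

£8.27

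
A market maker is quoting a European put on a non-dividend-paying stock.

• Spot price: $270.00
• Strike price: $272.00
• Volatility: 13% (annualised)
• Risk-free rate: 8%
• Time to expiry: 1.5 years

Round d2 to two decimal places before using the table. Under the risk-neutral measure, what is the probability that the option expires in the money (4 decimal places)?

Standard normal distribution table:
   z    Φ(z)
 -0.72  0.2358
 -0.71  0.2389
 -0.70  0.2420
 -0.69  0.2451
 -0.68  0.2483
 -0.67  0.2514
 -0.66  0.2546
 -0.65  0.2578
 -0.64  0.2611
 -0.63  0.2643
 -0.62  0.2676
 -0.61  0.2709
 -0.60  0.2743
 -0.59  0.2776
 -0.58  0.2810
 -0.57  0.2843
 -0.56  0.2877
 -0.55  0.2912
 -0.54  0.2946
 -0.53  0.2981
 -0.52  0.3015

0.2643

σ√T = 0.13·√1.5 = 0.1592
d₁ = [ln(270/272) + (0.08 + ½·0.13²)·1.5] / (σ√T) = (-0.0074 + 0.1327) / 0.1592 = 0.7869 ≈ 0.79
d₂ = 0.7869 − 0.1592 = 0.6277 ≈ 0.63
Risk-neutral Pr[S_T < K] = N(−d₂) = N(-0.63) = 0.2643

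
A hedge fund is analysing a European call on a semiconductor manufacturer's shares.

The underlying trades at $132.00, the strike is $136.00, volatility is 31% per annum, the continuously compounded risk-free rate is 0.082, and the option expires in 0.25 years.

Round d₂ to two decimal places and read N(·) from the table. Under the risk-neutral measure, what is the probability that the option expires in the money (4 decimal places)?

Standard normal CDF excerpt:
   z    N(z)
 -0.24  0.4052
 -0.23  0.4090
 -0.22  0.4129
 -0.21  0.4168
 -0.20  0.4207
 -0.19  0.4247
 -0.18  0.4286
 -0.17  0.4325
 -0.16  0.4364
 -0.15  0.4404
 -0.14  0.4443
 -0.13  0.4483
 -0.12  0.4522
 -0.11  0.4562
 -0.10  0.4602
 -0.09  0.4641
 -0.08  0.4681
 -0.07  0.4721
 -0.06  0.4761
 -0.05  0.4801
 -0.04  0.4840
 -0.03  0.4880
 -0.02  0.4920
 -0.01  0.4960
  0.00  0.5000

T = 0.25;  σ√T = 0.1550
ln(S/K) + (r + σ²/2)T = ln(132/136) + (0.082 + 0.31²/2)·0.25 = -0.0299 + 0.0325 = 0.0027
d₁ = 0.0027 / 0.1550 = 0.0172 → 0.02
d₂ = d₁ − σ√T = 0.0172 − 0.1550 = -0.1378 → -0.14
Pr(exercise) under Q = N(d₂) = 0.4443

0.4443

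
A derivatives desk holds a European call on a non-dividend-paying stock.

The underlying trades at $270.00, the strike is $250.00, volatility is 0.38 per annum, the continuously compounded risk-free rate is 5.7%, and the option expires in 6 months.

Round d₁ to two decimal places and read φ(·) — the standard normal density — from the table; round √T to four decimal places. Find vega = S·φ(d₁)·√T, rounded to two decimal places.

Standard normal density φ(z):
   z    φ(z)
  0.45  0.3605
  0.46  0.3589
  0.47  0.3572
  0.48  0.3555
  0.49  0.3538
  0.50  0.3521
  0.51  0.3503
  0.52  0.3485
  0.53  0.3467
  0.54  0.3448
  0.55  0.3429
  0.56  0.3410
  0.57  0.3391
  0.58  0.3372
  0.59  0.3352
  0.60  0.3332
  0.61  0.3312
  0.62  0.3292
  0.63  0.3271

T = 0.5;  σ√T = 0.2687
d₁ = [ln(270/250) + (0.057 + ½·0.38²)·0.5] / (σ√T) = (0.0770 + 0.0646) / 0.2687 = 0.5268 ≈ 0.53
√T = √0.5 = 0.7071
φ(d₁) = φ(0.53) = 0.3467
vega = S·φ(d₁)·√T = 270·0.3467·0.7071 = 66.1909

66.19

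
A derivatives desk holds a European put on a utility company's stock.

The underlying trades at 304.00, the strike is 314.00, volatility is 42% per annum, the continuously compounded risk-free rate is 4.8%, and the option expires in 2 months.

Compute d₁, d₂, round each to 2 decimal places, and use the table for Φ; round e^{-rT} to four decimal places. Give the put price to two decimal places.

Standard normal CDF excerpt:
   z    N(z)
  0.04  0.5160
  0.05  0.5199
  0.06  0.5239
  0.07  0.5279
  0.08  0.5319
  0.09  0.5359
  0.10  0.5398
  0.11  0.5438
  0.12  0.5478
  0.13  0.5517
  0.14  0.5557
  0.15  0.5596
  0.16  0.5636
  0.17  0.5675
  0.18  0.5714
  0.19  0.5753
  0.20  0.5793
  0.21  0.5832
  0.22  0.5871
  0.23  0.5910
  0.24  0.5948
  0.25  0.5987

24.82

σ√T = 0.42·√0.1667 = 0.1715
d₁ = [ln(304/314) + (0.048 + 0.42²/2)·0.1667] / 0.1715 = [-0.0324 + 0.0227] / 0.1715 = -0.0564 ≈ -0.06
d₂ = d₁ − σ√T = -0.0564 − 0.1715 = -0.2278 ≈ -0.23
e^(−rT) = e^(−0.048·0.1667) = 0.9920
P = 314·0.9920·N(0.23) − 304·N(0.06) = 314·0.9920·0.5910 − 304·0.5239 = 184.0894 − 159.2656 = 24.8238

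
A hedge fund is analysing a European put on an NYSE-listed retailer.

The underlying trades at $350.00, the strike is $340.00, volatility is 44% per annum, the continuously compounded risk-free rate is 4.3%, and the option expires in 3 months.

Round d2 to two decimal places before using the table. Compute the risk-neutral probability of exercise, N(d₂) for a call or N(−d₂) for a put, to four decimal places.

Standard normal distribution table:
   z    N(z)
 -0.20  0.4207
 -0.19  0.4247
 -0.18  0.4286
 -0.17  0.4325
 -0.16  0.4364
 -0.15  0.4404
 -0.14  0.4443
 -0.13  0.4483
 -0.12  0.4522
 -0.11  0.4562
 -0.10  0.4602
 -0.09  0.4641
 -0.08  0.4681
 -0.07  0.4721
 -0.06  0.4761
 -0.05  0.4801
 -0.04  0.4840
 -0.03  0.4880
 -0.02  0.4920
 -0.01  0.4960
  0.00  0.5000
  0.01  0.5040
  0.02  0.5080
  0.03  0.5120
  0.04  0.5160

σ√T = 0.44·√0.25 = 0.2200
d₁ = [ln(350/340) + (0.043 + 0.44²/2)·0.25] / 0.2200 = [0.0290 + 0.0349] / 0.2200 = 0.2906 → 0.29
d₂ = d₁ − σ√T = 0.2906 − 0.2200 = 0.0706 → 0.07
Pr(exercise) under Q = N(−d₂) = N(-0.07) = 0.4721

0.4721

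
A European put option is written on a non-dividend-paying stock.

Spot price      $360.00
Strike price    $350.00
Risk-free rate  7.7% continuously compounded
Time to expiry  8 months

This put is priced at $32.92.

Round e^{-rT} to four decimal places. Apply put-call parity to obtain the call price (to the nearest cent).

e^(−rT) = e^(−0.077·0.6667) = 0.9500
Put-call parity: C − P = S − K·e^(−rT) = 360 − 350·0.9500 = 360 − 332.5000 = 27.5000
C = P + (C − P) = 32.92 + (27.5000) = 60.4200

$60.42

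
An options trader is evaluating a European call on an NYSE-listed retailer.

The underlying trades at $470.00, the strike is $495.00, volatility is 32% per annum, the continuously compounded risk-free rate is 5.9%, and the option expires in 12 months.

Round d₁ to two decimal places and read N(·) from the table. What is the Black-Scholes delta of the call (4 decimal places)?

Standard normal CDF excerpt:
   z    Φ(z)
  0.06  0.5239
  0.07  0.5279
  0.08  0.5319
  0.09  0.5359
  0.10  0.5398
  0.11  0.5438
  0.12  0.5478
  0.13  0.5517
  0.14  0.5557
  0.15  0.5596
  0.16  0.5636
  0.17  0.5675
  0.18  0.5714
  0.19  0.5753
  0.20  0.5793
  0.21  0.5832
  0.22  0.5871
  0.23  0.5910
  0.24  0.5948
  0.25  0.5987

T = 1;  σ√T = 0.3200
d₁ = [ln(470/495) + (0.059 + 0.32²/2)·1] / 0.3200 = [-0.0518 + 0.1102] / 0.3200 = 0.1824 ⇒ 0.18
N(d₁) = N(0.18) = 0.5714
Δ_call = N(d₁) = 0.5714

0.5714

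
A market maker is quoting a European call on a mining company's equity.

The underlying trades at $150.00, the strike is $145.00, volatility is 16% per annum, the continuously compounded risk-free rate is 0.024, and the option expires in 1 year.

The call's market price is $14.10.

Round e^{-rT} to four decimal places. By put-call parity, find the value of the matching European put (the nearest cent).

$5.66

exp(−rT) = exp(−0.024·1) = 0.9763
Put-call parity: C − P = S − K·e^(−rT) = 150 − 145·0.9763 = 150 − 141.5635 = 8.4365
P = C − (C − P) = 14.10 − (8.4365) = 5.6635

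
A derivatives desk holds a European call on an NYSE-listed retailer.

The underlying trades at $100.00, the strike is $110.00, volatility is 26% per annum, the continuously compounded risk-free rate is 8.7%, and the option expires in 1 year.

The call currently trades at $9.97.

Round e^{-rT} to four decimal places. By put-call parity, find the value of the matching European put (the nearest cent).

$10.81

exp(−rT) = exp(−0.087·1) = 0.9167
Put-call parity: C − P = S − K·e^(−rT) = 100 − 110·0.9167 = 100 − 100.8370 = -0.8370
P = C − (C − P) = 9.97 − (-0.8370) = 10.8070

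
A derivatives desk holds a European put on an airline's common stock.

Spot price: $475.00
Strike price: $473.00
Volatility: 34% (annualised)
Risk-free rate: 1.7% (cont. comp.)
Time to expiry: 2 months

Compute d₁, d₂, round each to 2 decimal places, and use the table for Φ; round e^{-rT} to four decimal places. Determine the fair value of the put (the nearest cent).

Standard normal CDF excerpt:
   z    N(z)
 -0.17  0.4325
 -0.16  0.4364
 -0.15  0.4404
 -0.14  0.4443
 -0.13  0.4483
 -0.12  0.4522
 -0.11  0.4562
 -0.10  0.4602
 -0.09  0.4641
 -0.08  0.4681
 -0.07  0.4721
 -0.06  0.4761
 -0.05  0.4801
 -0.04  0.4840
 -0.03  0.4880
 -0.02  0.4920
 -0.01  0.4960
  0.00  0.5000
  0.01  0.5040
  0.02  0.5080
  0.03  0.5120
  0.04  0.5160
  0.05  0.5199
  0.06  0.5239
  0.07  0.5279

σ√T = 0.34 × 0.4082 = 0.1388
d₁ = [ln(475/473) + (0.017 + ½·0.34²)·0.1667] / (σ√T) = (0.0042 + 0.0125) / 0.1388 = 0.1202 ⇒ 0.12
d₂ = 0.1202 − 0.1388 = -0.0186 ⇒ -0.02
exp(−rT) = exp(−0.017·0.1667) = 0.9972
N(−d₂) = N(0.02) = 0.5080;  N(−d₁) = N(-0.12) = 0.4522
P = 473·0.9972·0.5080 − 475·0.4522 = 239.6112 − 214.7950 = 24.8162

$24.82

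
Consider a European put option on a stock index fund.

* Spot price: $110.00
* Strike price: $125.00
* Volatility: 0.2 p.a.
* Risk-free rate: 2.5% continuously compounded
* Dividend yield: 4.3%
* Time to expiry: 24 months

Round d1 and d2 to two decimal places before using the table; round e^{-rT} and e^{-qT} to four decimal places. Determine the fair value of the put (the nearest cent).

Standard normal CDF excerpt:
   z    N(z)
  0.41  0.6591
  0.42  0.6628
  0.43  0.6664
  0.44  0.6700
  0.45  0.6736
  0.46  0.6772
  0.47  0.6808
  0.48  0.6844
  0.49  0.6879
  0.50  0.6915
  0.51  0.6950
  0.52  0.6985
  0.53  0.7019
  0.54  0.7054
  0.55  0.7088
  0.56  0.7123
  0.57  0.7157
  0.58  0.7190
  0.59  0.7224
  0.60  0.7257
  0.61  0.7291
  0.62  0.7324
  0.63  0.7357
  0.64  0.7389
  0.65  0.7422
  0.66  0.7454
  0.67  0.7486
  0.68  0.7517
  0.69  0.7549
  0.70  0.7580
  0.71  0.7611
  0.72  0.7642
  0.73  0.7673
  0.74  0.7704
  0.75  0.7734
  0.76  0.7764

$23.24

T = 2;  σ√T = 0.2828
d₁ = [ln(110/125) + (0.025 − 0.043 + 0.2²/2)·2] / 0.2828 = [-0.1278 + 0.0040] / 0.2828 = -0.4378 ⇒ -0.44
d₂ = d₁ − σ√T = -0.4378 − 0.2828 = -0.7207 ⇒ -0.72
e^(−qT) = e^(−0.043·2) = 0.9176;  e^(−rT) = e^(−0.025·2) = 0.9512
N(−d₂) = N(0.72) = 0.7642;  N(−d₁) = N(0.44) = 0.6700
P = 125·0.9512·0.7642 − 110·0.9176·0.6700 = 90.8634 − 67.6271 = 23.2363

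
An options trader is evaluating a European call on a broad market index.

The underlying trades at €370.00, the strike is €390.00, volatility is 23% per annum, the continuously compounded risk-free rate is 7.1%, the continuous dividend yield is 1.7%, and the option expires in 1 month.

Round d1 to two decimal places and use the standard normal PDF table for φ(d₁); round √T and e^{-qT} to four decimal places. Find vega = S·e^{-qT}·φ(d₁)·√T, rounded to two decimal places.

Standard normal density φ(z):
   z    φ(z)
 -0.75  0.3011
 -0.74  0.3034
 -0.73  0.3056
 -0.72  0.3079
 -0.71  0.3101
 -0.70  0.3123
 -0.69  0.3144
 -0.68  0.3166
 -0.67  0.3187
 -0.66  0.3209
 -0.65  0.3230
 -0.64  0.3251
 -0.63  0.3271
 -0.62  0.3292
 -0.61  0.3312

σ√T = 0.23·√0.08333 = 0.0664
d₁ = [ln(370/390) + (0.071 − 0.017 + 0.23²/2)·0.08333] / 0.0664 = [-0.0526 + 0.0067] / 0.0664 = -0.6919 ⇒ -0.69
√T = √0.08333 = 0.2887
φ(d₁) = φ(-0.69) = 0.3144
exp(−qT) = exp(−0.017·0.08333) = 0.9986
vega = S·exp(−qT)·φ(d₁)·√T = 370·0.9986·0.3144·0.2887 = 33.5369

33.54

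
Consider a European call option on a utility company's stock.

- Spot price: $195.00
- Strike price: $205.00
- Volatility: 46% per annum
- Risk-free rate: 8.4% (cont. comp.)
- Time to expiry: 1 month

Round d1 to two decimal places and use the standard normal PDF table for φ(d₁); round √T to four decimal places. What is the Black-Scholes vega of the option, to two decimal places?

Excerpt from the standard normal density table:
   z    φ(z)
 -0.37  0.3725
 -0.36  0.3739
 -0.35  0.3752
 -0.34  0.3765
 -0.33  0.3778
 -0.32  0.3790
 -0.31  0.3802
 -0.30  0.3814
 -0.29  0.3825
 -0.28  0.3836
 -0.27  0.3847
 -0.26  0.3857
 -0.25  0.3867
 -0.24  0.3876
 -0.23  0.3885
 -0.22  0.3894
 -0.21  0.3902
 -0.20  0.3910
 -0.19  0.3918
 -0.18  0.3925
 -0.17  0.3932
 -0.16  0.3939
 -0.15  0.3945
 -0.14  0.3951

21.71

σ√T = 0.46·√0.08333 = 0.1328
d₁ = [ln(195/205) + (0.084 + 0.46²/2)·0.08333] / 0.1328 = [-0.0500 + 0.0158] / 0.1328 = -0.2575 which rounds to -0.26
√T = √0.08333 = 0.2887
φ(d₁) = φ(-0.26) = 0.3857
vega = S·φ(d₁)·√T = 195·0.3857·0.2887 = 21.7136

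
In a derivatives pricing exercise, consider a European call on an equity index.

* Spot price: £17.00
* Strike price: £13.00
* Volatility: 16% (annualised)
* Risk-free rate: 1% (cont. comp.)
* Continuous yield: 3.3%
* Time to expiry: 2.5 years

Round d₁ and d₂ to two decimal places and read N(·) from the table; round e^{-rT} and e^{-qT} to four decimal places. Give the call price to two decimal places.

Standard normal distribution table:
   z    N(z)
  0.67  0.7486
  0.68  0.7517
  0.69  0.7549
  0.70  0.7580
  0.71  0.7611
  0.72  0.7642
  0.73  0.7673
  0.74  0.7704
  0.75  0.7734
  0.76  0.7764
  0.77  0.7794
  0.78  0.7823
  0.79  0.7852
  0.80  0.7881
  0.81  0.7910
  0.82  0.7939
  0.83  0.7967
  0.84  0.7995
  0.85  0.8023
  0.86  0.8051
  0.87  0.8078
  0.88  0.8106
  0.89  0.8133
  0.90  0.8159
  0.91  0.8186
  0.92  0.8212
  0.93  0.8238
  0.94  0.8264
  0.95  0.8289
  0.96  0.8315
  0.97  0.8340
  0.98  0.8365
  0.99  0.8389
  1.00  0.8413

£3.37

σ√T = 0.16·√2.5 = 0.2530
ln(S/K) + (r − q + σ²/2)T = ln(17/13) + (0.01 − 0.033 + 0.16²/2)·2.5 = 0.2683 − 0.0255 = 0.2428
d₁ = 0.2428 / 0.2530 = 0.9596 ⇒ 0.96
d₂ = d₁ − σ√T = 0.9596 − 0.2530 = 0.7066 ⇒ 0.71
e^(−qT) = e^(−0.033·2.5) = 0.9208;  e^(−rT) = e^(−0.01·2.5) = 0.9753
N(d₁) = N(0.96) = 0.8315;  N(d₂) = N(0.71) = 0.7611
C = 17·0.9208·0.8315 − 13·0.9753·0.7611 = 13.0160 − 9.6499 = 3.3661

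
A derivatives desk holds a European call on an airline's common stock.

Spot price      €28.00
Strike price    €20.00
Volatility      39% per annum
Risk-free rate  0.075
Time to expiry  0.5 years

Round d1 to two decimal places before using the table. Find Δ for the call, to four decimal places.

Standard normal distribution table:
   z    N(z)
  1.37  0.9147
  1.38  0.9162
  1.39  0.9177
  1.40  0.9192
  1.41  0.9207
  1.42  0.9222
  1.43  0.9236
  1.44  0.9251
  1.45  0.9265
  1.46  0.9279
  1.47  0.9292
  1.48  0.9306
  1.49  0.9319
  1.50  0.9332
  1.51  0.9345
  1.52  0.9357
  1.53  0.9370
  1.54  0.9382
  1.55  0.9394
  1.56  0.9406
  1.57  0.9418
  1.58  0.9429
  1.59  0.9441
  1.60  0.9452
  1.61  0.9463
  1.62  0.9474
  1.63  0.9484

0.9319

T = 0.5;  σ√T = 0.2758
ln(S/K) + (r + σ²/2)T = ln(28/20) + (0.075 + 0.39²/2)·0.5 = 0.3365 + 0.0755 = 0.4120
d₁ = 0.4120 / 0.2758 = 1.4940 ≈ 1.49
N(d₁) = N(1.49) = 0.9319
Δ_call = N(d₁) = 0.9319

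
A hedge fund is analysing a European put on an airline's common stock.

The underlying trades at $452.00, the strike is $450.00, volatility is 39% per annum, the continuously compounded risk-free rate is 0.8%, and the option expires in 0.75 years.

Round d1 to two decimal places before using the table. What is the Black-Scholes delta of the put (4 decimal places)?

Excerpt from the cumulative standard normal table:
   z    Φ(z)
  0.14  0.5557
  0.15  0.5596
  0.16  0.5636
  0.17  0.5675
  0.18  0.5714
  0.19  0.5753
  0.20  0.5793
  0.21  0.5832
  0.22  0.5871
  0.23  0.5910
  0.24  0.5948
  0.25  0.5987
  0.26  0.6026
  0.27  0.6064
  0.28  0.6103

σ√T = 0.39·√0.75 = 0.3377
d₁ = [ln(452/450) + (0.008 + ½·0.39²)·0.75] / (σ√T) = (0.0044 + 0.0630) / 0.3377 = 0.1998 ≈ 0.20
N(d₁) = N(0.20) = 0.5793
Δ_put = N(d₁) − 1 = 0.5793 − 1 = -0.4207

-0.4207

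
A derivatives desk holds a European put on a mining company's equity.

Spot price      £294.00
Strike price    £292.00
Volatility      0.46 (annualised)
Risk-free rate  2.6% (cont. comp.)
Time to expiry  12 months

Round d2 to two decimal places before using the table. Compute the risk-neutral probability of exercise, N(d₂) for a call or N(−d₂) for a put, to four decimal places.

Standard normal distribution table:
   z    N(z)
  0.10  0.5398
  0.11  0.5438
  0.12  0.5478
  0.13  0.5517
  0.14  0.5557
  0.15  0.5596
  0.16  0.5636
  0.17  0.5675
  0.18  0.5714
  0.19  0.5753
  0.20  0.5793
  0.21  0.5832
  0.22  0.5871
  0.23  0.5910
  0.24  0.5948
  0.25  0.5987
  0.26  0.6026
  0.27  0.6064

σ√T = 0.46 × 1.0000 = 0.4600
ln(S/K) + (r + σ²/2)T = ln(294/292) + (0.026 + 0.46²/2)·1 = 0.0068 + 0.1318 = 0.1386
d₁ = 0.1386 / 0.4600 = 0.3014 ⇒ 0.30
d₂ = d₁ − σ√T = 0.3014 − 0.4600 = -0.1586 ⇒ -0.16
Pr(exercise) under Q = N(−d₂) = N(0.16) = 0.5636

0.5636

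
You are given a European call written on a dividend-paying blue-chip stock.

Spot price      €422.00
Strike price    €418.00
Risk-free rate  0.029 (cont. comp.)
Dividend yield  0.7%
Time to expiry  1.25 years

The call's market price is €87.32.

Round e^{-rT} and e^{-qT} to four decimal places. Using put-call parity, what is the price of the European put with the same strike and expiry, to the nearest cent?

exp(−qT) = exp(−0.007·1.25) = 0.9913;  exp(−rT) = exp(−0.029·1.25) = 0.9644
Put-call parity: C − P = S·e^(−qT) − K·e^(−rT) = 422·0.9913 − 418·0.9644 = 418.3286 − 403.1192 = 15.2094
P = C − (C − P) = 87.32 − (15.2094) = 72.1106

€72.11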